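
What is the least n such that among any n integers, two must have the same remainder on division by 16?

17

Two integers differ by a multiple of 16 exactly when they share a remainder mod 16.
There are 16 residue classes mod 16, so 16 integers can all lie in distinct classes.
One more integer must repeat a residue, giving a difference divisible by 16. So n = 16 + 1 = 17.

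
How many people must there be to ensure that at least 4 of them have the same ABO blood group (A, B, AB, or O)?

13

There are 4 ABO blood groups acting as pigeonholes.
With 4 × 3 = 12 people we could place exactly 3 in each, with no class reaching 4.
One more forces some class to hold 4, so 12 + 1 = 13.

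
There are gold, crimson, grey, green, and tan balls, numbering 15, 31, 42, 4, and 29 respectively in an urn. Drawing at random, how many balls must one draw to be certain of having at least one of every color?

The hardest color to obtain is green: we could draw every other ball first — 121 − 4 = 117 balls — without a single green one.
The next draw must be green, so 117 + 1 = 118.

118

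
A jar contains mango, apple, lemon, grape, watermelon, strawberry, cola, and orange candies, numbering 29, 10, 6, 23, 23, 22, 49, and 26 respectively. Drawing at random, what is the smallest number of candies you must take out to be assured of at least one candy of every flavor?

The hardest flavor to obtain is lemon: we could draw every other candy first — 188 − 6 = 182 candies — without a single lemon one.
The next draw must be lemon, so 182 + 1 = 183.

183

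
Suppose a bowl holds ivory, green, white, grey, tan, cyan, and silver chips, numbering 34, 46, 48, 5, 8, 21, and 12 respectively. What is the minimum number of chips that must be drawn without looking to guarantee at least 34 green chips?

The worst case draws every non-green chip first: 34 + 48 + 5 + 8 + 21 + 12 = 128.
The next 34 draws are then forced to be green, giving 128 + 34 = 162.

162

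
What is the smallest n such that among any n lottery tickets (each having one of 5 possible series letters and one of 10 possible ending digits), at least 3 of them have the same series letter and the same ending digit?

There are 5 × 10 = 50 (series letter, ending digit) combinations acting as pigeonholes.
With 50 × 2 = 100 lottery tickets we could place exactly 2 in each, with no (series letter, ending digit) pair reaching 3.
One more forces some (series letter, ending digit) pair to hold 3, so 100 + 1 = 101.

101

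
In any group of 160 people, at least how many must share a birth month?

14

There are 12 months of the year, which serve as the pigeonholes.
If each of the 12 months of the year held at most 13, the total would be at most 12 × 13 = 156 < 160, a contradiction.
So at least one holds ⌈160/12⌉ = 14.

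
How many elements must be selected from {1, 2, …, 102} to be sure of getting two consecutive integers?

52

Partition {1, …, 102} into 51 pairs: {1,2}, {3,4}, …, {101,102}.
Choosing 51 integers — say the 51 even numbers 2, 4, …, 102 — takes one from each pair and avoids the property.
Choosing 52 forces two into the same pair by pigeonhole, and those are consecutive. So 52.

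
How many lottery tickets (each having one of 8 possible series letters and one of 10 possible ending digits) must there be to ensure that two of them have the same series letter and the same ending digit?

81

There are 8 × 10 = 80 (series letter, ending digit) combinations acting as pigeonholes.
With 80 lottery tickets we could place one in each, avoiding any repeat.
One more forces some (series letter, ending digit) pair to hold 2, so 80 + 1 = 81.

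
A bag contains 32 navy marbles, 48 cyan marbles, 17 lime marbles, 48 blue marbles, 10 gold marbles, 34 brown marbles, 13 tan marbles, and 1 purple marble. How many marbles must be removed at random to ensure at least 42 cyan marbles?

197

To avoid cyan marbles as long as possible, exhaust the other 7 colors first.
The worst case draws every non-cyan marble first: 32 + 17 + 48 + 10 + 34 + 13 + 1 = 155.
The next 42 draws are then forced to be cyan, giving 155 + 42 = 197.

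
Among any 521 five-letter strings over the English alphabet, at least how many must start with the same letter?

21

The 521 five-letter strings over the English alphabet fall into 26 possible first letters.
If each of the 26 possible first letters held at most 20, the total would be at most 26 × 20 = 520 < 521, a contradiction.
So at least one holds ⌈521/26⌉ = 21.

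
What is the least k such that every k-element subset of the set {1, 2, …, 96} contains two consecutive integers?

49

Partition {1, …, 96} into 48 pairs: {1,2}, {3,4}, …, {95,96}.
Choosing 48 integers — say the 48 even numbers 2, 4, …, 96 — takes one from each pair and avoids the property.
Choosing 49 forces two into the same pair by pigeonhole, and those are consecutive. So 49.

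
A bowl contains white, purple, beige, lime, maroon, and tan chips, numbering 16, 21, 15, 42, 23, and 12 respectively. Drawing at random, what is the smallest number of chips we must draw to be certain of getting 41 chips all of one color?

128

In the worst case we take at most 40 of each color, but all 16 white, all 21 purple, all 15 beige, all 23 maroon, and all 12 tan (fewer than 40), giving 16 + 21 + 15 + 40 + 23 + 12 = 127.
One more chip then forces some color to 41, so 127 + 1 = 128.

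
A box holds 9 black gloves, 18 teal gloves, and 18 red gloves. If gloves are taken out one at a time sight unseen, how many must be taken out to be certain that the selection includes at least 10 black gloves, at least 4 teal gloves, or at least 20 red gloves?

31

The worst case stops just short of every target: 9 black, 3 teal, all 18 red — 9 + 3 + 18 = 30 gloves.
One more glove must push some color to its target, so 30 + 1 = 31.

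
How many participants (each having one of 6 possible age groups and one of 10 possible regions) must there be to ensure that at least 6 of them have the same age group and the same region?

301

There are 6 × 10 = 60 (age group, region) combinations acting as pigeonholes.
With 60 × 5 = 300 participants we could place exactly 5 in each, with no (age group, region) pair reaching 6.
One more forces some (age group, region) pair to hold 6, so 300 + 1 = 301.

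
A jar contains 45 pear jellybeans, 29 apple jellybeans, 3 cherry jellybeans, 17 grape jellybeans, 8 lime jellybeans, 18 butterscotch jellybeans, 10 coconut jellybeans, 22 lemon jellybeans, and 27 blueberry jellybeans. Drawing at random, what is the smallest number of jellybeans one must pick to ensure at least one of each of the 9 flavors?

The hardest flavor to obtain is cherry: we could draw every other jellybean first — 179 − 3 = 176 jellybeans — without a single cherry one.
The next draw must be cherry, so 176 + 1 = 177.

177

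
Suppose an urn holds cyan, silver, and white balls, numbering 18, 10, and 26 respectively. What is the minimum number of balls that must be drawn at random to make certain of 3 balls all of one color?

Treat the 3 colors as pigeonholes.
The worst case takes 2 balls of each color without reaching 3 of any: 3 × 2 = 6.
The next ball must bring some color to 3, so 6 + 1 = 7.

7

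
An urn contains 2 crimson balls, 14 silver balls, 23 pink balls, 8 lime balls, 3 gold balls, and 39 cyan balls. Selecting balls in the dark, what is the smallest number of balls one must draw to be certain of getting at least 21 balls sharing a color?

Treat the 6 colors as pigeonholes.
In the worst case we take at most 20 of each color, but all 2 crimson, all 14 silver, all 8 lime, and all 3 gold (fewer than 20), giving 2 + 14 + 20 + 8 + 3 + 20 = 67.
One more ball then forces some color to 21, so 67 + 1 = 68.

68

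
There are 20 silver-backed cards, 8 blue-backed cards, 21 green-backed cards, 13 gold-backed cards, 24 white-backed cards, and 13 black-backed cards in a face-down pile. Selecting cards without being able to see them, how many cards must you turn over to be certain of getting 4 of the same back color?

The worst case takes 3 cards of each back color without reaching 4 of any: 6 × 3 = 18.
The next card must bring some back color to 4, so 18 + 1 = 19.

19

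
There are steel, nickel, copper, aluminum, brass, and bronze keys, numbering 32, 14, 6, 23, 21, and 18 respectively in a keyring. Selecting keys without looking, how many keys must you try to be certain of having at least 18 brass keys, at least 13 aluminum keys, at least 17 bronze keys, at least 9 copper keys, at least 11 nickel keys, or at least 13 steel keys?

74

Each of the 6 types has its own threshold; avoid all of them simultaneously.
The worst case stops just short of every target: 12 steel, 10 nickel, all 6 copper, 12 aluminum, 17 brass, 16 bronze — 12 + 10 + 6 + 12 + 17 + 16 = 73 keys.
One more key must push some type to its target, so 73 + 1 = 74.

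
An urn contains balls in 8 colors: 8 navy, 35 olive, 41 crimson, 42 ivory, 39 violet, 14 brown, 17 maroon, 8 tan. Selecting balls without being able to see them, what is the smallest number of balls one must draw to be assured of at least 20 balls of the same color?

124

In the worst case we take at most 19 of each color, but all 8 navy, all 14 brown, all 17 maroon, and all 8 tan (fewer than 19), giving 8 + 19 + 19 + 19 + 19 + 14 + 17 + 8 = 123.
One more ball then forces some color to 20, so 123 + 1 = 124.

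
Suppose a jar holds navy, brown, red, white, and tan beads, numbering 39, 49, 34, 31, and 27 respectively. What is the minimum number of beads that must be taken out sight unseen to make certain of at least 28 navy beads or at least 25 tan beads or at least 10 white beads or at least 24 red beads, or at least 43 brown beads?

126

Each of the 5 colors has its own threshold; avoid all of them simultaneously.
The worst case stops just short of every target: 27 navy, 42 brown, 23 red, 9 white, 24 tan — 27 + 42 + 23 + 9 + 24 = 125 beads.
One more bead must push some color to its target, so 125 + 1 = 126.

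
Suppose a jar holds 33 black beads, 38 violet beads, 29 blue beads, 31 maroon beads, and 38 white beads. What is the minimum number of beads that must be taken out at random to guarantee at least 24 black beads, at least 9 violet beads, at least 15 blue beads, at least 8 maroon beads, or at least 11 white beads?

Each of the 5 colors has its own threshold; avoid all of them simultaneously.
The worst case stops just short of every target: 23 black, 8 violet, 14 blue, 7 maroon, 10 white — 23 + 8 + 14 + 7 + 10 = 62 beads.
One more bead must push some color to its target, so 62 + 1 = 63.

63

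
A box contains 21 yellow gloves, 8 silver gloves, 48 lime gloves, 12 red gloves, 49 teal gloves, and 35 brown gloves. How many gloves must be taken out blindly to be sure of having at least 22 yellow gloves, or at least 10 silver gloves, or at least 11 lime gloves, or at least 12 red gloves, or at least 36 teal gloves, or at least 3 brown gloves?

Each of the 6 colors has its own threshold; avoid all of them simultaneously.
The worst case stops just short of every target: 21 yellow, all 8 silver, 10 lime, 11 red, 35 teal, 2 brown — 21 + 8 + 10 + 11 + 35 + 2 = 87 gloves.
One more glove must push some color to its target, so 87 + 1 = 88.

88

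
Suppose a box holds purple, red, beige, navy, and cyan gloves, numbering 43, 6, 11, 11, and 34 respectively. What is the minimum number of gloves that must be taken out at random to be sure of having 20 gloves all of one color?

67

In the worst case we take at most 19 of each color, but all 6 red, all 11 beige, and all 11 navy (fewer than 19), giving 19 + 6 + 11 + 11 + 19 = 66.
One more glove then forces some color to 20, so 66 + 1 = 67.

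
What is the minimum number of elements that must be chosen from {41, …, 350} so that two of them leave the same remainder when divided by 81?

82

Group the integers by remainder mod 81; there are 81 residue classes, each nonempty in this range.
Choosing one from each class (81 integers) avoids any shared remainder.
One more choice must repeat a class, so two differ by a multiple of 81. Hence 81 + 1 = 82.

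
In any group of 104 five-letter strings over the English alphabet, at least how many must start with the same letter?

The 104 five-letter strings over the English alphabet fall into 26 possible first letters.
If each of the 26 possible first letters held at most 3, the total would be at most 26 × 3 = 78 < 104, a contradiction.
So at least one holds ⌈104/26⌉ = 4.

4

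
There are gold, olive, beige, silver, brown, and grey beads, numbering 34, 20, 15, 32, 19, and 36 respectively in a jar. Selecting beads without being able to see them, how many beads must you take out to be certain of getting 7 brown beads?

144

The worst case draws every non-brown bead first: 34 + 20 + 15 + 32 + 36 = 137.
The next 7 draws are then forced to be brown, giving 137 + 7 = 144.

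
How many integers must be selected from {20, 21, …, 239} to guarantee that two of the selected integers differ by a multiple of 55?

Group the integers by remainder mod 55; there are 55 residue classes, each nonempty in this range.
Choosing one from each class (55 integers) avoids any shared remainder.
One more choice must repeat a class, so two differ by a multiple of 55. Hence 55 + 1 = 56.

56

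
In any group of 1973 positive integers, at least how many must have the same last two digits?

The 1973 positive integers fall into 100 possible two-digit endings.
If each of the 100 possible two-digit endings held at most 19, the total would be at most 100 × 19 = 1900 < 1973, a contradiction.
So at least one holds ⌈1973/100⌉ = 20.

20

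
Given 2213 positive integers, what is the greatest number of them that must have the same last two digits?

There are 100 possible two-digit endings, which serve as the pigeonholes.
If each of the 100 possible two-digit endings held at most 22, the total would be at most 100 × 22 = 2200 < 2213, a contradiction.
So at least one holds ⌈2213/100⌉ = 23.

23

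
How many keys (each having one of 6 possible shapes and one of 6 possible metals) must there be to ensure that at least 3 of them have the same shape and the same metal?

73

There are 6 × 6 = 36 (shape, metal) combinations acting as pigeonholes.
With 36 × 2 = 72 keys we could place exactly 2 in each, with no (shape, metal) pair reaching 3.
One more forces some (shape, metal) pair to hold 3, so 72 + 1 = 73.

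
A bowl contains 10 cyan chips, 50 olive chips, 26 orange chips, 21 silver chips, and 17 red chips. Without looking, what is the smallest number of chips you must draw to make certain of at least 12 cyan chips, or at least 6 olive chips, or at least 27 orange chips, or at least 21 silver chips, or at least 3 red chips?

64

The worst case stops just short of every target: all 10 cyan, 5 olive, 26 orange, 20 silver, 2 red — 10 + 5 + 26 + 20 + 2 = 63 chips.
One more chip must push some color to its target, so 63 + 1 = 64.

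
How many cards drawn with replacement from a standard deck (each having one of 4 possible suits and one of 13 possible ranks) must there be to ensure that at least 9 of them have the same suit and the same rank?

417

There are 4 × 13 = 52 (suit, rank) combinations acting as pigeonholes.
With 52 × 8 = 416 cards drawn with replacement from a standard deck we could place exactly 8 in each, with no (suit, rank) pair reaching 9.
One more forces some (suit, rank) pair to hold 9, so 416 + 1 = 417.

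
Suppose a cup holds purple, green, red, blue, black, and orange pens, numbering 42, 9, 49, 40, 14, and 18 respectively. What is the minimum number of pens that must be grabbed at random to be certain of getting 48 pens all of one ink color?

In the worst case we take at most 47 of each ink color, but all 42 purple, all 9 green, all 40 blue, all 14 black, and all 18 orange (fewer than 47), giving 42 + 9 + 47 + 40 + 14 + 18 = 170.
One more pen then forces some ink color to 48, so 170 + 1 = 171.

171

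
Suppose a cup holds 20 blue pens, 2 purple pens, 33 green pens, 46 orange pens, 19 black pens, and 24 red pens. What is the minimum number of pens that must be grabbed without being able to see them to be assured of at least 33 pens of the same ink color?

130

In the worst case we take at most 32 of each ink color, but all 20 blue, all 2 purple, all 19 black, and all 24 red (fewer than 32), giving 20 + 2 + 32 + 32 + 19 + 24 = 129.
One more pen then forces some ink color to 33, so 129 + 1 = 130.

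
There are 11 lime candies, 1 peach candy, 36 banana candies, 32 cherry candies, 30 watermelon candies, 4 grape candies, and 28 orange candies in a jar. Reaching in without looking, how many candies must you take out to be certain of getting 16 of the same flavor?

Treat the 7 flavors as pigeonholes.
In the worst case we take at most 15 of each flavor, but all 11 lime, all 1 peach, and all 4 grape (fewer than 15), giving 11 + 1 + 15 + 15 + 15 + 4 + 15 = 76.
One more candy then forces some flavor to 16, so 76 + 1 = 77.

77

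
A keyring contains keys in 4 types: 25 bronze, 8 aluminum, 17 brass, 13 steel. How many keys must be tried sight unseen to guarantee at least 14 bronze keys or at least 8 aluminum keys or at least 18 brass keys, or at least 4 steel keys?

41

Each of the 4 types has its own threshold; avoid all of them simultaneously.
The worst case stops just short of every target: 13 bronze, 7 aluminum, 17 brass, 3 steel — 13 + 7 + 17 + 3 = 40 keys.
One more key must push some type to its target, so 40 + 1 = 41.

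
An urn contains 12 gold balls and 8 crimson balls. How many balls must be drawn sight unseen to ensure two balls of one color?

The worst case takes 1 ball of each color without reaching 2 of any: 2 × 1 = 2.
The next ball must bring some color to 2, so 2 + 1 = 3.

3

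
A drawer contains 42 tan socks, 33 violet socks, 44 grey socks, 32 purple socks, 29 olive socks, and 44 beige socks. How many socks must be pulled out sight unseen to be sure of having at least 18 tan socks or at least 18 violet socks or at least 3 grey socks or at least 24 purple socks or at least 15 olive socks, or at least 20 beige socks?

Each of the 6 colors has its own threshold; avoid all of them simultaneously.
The worst case stops just short of every target: 17 tan, 17 violet, 2 grey, 23 purple, 14 olive, 19 beige — 17 + 17 + 2 + 23 + 14 + 19 = 92 socks.
One more sock must push some color to its target, so 92 + 1 = 93.

93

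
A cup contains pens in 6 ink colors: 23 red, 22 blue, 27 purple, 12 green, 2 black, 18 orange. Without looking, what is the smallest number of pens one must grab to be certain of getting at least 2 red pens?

83

To avoid red pens as long as possible, exhaust the other 5 ink colors first.
The worst case draws every non-red pen first: 22 + 27 + 12 + 2 + 18 = 81.
The next 2 draws are then forced to be red, giving 81 + 2 = 83.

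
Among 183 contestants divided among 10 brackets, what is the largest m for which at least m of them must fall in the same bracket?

If each of the 10 brackets held at most 18, the total would be at most 10 × 18 = 180 < 183, a contradiction.
So at least one holds ⌈183/10⌉ = 19.

19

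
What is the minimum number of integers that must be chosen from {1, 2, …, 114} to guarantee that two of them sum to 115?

Partition {1, …, 114} into 57 pairs: {1,114}, {2,113}, …, {57,58}.
Choosing 57 integers — say the integers 1 through 57 — takes one from each pair and avoids the property.
Choosing 58 forces two into the same pair by pigeonhole, and those sum to 115. So 58.

58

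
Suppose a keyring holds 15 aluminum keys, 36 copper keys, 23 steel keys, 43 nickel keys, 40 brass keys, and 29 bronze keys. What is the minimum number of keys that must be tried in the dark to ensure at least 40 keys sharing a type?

182

In the worst case we take at most 39 of each type, but all 15 aluminum, all 36 copper, all 23 steel, and all 29 bronze (fewer than 39), giving 15 + 36 + 23 + 39 + 39 + 29 = 181.
One more key then forces some type to 40, so 181 + 1 = 182.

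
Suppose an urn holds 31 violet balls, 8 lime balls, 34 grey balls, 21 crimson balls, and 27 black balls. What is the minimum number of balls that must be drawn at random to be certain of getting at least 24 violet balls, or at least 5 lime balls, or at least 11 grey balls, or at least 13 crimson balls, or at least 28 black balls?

The worst case stops just short of every target: 23 violet, 4 lime, 10 grey, 12 crimson, 27 black — 23 + 4 + 10 + 12 + 27 = 76 balls.
One more ball must push some color to its target, so 76 + 1 = 77.

77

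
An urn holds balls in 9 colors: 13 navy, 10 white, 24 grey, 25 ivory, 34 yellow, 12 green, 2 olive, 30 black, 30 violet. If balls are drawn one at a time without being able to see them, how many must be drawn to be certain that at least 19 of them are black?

169

The worst case draws every non-black ball first: 13 + 10 + 24 + 25 + 34 + 12 + 2 + 30 = 150.
The next 19 draws are then forced to be black, giving 150 + 19 = 169.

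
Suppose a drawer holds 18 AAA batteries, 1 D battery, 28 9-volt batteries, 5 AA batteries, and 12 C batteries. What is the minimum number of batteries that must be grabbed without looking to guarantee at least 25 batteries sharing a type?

In the worst case we take at most 24 of each type, but all 18 AAA, all 1 D, all 5 AA, and all 12 C (fewer than 24), giving 18 + 1 + 24 + 5 + 12 = 60.
One more battery then forces some type to 25, so 60 + 1 = 61.

61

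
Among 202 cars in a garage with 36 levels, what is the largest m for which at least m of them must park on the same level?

6

If each of the 36 levels held at most 5, the total would be at most 36 × 5 = 180 < 202, a contradiction.
So at least one holds ⌈202/36⌉ = 6.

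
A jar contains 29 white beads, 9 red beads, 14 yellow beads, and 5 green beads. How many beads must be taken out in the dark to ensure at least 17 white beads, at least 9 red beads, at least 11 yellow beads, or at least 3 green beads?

The worst case stops just short of every target: 16 white, 8 red, 10 yellow, 2 green — 16 + 8 + 10 + 2 = 36 beads.
One more bead must push some color to its target, so 36 + 1 = 37.

37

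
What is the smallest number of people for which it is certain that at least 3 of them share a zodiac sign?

There are 12 zodiac signs acting as pigeonholes.
With 12 × 2 = 24 people we could place exactly 2 in each, with no class reaching 3.
One more forces some class to hold 3, so 24 + 1 = 25.

25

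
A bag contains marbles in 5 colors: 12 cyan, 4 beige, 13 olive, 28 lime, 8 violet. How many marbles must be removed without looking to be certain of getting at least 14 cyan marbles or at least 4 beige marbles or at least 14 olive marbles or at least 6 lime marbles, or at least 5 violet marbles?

The worst case stops just short of every target: all 12 cyan, 3 beige, 13 olive, 5 lime, 4 violet — 12 + 3 + 13 + 5 + 4 = 37 marbles.
One more marble must push some color to its target, so 37 + 1 = 38.

38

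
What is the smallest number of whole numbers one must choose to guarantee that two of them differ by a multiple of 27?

28

Two integers differ by a multiple of 27 exactly when they share a remainder mod 27.
There are 27 residue classes mod 27, so 27 integers can all lie in distinct classes.
One more integer must repeat a residue, giving a difference divisible by 27. So n = 27 + 1 = 28.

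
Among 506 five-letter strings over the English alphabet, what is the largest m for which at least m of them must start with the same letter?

20

The 506 five-letter strings over the English alphabet fall into 26 possible first letters.
If each of the 26 possible first letters held at most 19, the total would be at most 26 × 19 = 494 < 506, a contradiction.
So at least one holds ⌈506/26⌉ = 20.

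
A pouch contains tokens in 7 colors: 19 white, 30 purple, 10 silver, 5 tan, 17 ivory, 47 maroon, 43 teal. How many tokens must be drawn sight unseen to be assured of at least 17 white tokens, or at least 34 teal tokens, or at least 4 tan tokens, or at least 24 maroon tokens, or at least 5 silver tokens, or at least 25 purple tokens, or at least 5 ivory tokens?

108

Each of the 7 colors has its own threshold; avoid all of them simultaneously.
The worst case stops just short of every target: 16 white, 24 purple, 4 silver, 3 tan, 4 ivory, 23 maroon, 33 teal — 16 + 24 + 4 + 3 + 4 + 23 + 33 = 107 tokens.
One more token must push some color to its target, so 107 + 1 = 108.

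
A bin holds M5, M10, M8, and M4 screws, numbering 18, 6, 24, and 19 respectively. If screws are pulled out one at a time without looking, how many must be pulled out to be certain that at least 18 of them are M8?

61

The worst case draws every non-M8 screw first: 18 + 6 + 19 = 43.
The next 18 draws are then forced to be M8, giving 43 + 18 = 61.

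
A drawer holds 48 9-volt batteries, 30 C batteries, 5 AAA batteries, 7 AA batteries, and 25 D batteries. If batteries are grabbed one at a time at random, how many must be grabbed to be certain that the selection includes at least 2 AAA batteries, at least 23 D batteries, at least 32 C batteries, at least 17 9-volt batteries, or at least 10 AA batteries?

77

Each of the 5 types has its own threshold; avoid all of them simultaneously.
The worst case stops just short of every target: 16 9-volt, all 30 C, 1 AAA, all 7 AA, 22 D — 16 + 30 + 1 + 7 + 22 = 76 batteries.
One more battery must push some type to its target, so 76 + 1 = 77.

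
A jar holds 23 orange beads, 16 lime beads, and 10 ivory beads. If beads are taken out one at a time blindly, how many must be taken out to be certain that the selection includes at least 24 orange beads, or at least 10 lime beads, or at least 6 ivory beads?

38

The worst case stops just short of every target: 23 orange, 9 lime, 5 ivory — 23 + 9 + 5 = 37 beads.
One more bead must push some color to its target, so 37 + 1 = 38.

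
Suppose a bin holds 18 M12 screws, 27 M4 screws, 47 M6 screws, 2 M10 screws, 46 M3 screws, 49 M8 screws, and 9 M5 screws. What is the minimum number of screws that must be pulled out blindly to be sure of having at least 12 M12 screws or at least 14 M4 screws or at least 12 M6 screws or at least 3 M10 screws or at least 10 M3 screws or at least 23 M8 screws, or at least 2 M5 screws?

The worst case stops just short of every target: 11 M12, 13 M4, 11 M6, 2 M10, 9 M3, 22 M8, 1 M5 — 11 + 13 + 11 + 2 + 9 + 22 + 1 = 69 screws.
One more screw must push some size to its target, so 69 + 1 = 70.

70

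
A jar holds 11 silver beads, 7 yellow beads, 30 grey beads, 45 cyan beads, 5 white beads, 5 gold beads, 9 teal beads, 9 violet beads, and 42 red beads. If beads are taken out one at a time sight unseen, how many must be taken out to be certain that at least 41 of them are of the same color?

157

In the worst case we take at most 40 of each color, but all 11 silver, all 7 yellow, all 30 grey, all 5 white, all 5 gold, all 9 teal, and all 9 violet (fewer than 40), giving 11 + 7 + 30 + 40 + 5 + 5 + 9 + 9 + 40 = 156.
One more bead then forces some color to 41, so 156 + 1 = 157.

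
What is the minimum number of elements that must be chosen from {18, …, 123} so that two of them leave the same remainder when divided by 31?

32

Use the pigeonhole principle on residue classes: group the integers by remainder mod 31; there are 31 residue classes, each nonempty in this range.
Choosing one from each class (31 integers) avoids any shared remainder.
One more choice must repeat a class, so two differ by a multiple of 31. Hence 31 + 1 = 32.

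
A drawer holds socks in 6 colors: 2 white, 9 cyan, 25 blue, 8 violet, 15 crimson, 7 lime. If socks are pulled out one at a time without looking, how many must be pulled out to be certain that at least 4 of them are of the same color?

18

Treat the 6 colors as pigeonholes.
In the worst case we take at most 3 of each color, but all 2 white (fewer than 3), giving 2 + 3 + 3 + 3 + 3 + 3 = 17.
One more sock then forces some color to 4, so 17 + 1 = 18.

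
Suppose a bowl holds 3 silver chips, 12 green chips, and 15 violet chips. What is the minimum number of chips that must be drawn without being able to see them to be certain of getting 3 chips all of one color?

Treat the 3 colors as pigeonholes.
The worst case takes 2 chips of each color without reaching 3 of any: 3 × 2 = 6.
The next chip must bring some color to 3, so 6 + 1 = 7.

7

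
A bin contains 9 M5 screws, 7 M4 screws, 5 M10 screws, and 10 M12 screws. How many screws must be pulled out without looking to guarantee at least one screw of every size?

27

The hardest size to obtain is M10: we could draw every other screw first — 31 − 5 = 26 screws — without a single M10 one.
The next draw must be M10, so 26 + 1 = 27.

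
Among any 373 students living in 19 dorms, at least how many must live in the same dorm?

20

If each of the 19 dorms held at most 19, the total would be at most 19 × 19 = 361 < 373, a contradiction.
So at least one holds ⌈373/19⌉ = 20.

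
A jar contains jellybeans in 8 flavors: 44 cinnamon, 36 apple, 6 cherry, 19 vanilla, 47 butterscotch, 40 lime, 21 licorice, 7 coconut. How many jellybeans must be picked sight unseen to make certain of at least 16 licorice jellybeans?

215

The worst case draws every non-licorice jellybean first: 44 + 36 + 6 + 19 + 47 + 40 + 7 = 199.
The next 16 draws are then forced to be licorice, giving 199 + 16 = 215.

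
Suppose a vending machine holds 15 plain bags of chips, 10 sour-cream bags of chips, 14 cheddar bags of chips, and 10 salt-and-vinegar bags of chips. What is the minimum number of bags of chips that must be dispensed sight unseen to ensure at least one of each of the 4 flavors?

The hardest flavor to obtain is sour-cream: we could draw every other bag of chips first — 49 − 10 = 39 bags of chips — without a single sour-cream one.
The next draw must be sour-cream, so 39 + 1 = 40.

40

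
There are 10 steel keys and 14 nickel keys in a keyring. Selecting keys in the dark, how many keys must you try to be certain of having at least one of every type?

15

The hardest type to obtain is steel: we could draw every other key first — 24 − 10 = 14 keys — without a single steel one.
The next draw must be steel, so 14 + 1 = 15.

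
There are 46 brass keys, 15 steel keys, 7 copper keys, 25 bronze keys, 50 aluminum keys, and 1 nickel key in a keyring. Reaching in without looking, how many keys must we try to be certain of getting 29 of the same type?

In the worst case we take at most 28 of each type, but all 15 steel, all 7 copper, all 25 bronze, and all 1 nickel (fewer than 28), giving 28 + 15 + 7 + 25 + 28 + 1 = 104.
One more key then forces some type to 29, so 104 + 1 = 105.

105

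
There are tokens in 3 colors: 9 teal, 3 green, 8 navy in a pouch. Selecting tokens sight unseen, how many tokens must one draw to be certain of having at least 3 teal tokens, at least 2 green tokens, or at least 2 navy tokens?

The worst case stops just short of every target: 2 teal, 1 green, 1 navy — 2 + 1 + 1 = 4 tokens.
One more token must push some color to its target, so 4 + 1 = 5.

5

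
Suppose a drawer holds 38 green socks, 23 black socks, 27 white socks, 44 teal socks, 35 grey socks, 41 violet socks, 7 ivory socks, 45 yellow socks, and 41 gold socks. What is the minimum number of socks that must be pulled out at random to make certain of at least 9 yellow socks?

265

The worst case draws every non-yellow sock first: 38 + 23 + 27 + 44 + 35 + 41 + 7 + 41 = 256.
The next 9 draws are then forced to be yellow, giving 256 + 9 = 265.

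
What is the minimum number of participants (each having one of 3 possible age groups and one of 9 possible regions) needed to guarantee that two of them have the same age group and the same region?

28

There are 3 × 9 = 27 (age group, region) combinations acting as pigeonholes.
With 27 participants we could place one in each, avoiding any repeat.
One more forces some (age group, region) pair to hold 2, so 27 + 1 = 28.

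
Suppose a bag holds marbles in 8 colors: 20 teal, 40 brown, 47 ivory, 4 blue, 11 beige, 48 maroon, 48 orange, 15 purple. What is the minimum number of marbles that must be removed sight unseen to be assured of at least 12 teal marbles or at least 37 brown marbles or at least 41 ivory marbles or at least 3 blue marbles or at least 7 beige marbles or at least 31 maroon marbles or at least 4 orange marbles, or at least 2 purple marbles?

Each of the 8 colors has its own threshold; avoid all of them simultaneously.
The worst case stops just short of every target: 11 teal, 36 brown, 40 ivory, 2 blue, 6 beige, 30 maroon, 3 orange, 1 purple — 11 + 36 + 40 + 2 + 6 + 30 + 3 + 1 = 129 marbles.
One more marble must push some color to its target, so 129 + 1 = 130.

130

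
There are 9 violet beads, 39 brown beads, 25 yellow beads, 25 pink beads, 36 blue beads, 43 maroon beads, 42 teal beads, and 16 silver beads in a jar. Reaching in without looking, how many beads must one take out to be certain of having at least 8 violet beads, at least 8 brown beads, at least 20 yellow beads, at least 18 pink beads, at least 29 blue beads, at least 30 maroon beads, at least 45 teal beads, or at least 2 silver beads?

The worst case stops just short of every target: 7 violet, 7 brown, 19 yellow, 17 pink, 28 blue, 29 maroon, all 42 teal, 1 silver — 7 + 7 + 19 + 17 + 28 + 29 + 42 + 1 = 150 beads.
One more bead must push some color to its target, so 150 + 1 = 151.

151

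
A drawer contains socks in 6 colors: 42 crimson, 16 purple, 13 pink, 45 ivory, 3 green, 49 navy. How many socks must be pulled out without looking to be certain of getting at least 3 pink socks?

158

The worst case draws every non-pink sock first: 42 + 16 + 45 + 3 + 49 = 155.
The next 3 draws are then forced to be pink, giving 155 + 3 = 158.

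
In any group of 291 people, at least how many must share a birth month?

There are 12 months of the year, which serve as the pigeonholes.
If each of the 12 months of the year held at most 24, the total would be at most 12 × 24 = 288 < 291, a contradiction.
So at least one holds ⌈291/12⌉ = 25.

25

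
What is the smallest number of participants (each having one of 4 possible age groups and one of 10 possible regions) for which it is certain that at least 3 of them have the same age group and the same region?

There are 4 × 10 = 40 (age group, region) combinations acting as pigeonholes.
With 40 × 2 = 80 participants we could place exactly 2 in each, with no (age group, region) pair reaching 3.
One more forces some (age group, region) pair to hold 3, so 80 + 1 = 81.

81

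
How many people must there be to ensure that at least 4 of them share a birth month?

37

There are 12 months of the year acting as pigeonholes.
With 12 × 3 = 36 people we could place exactly 3 in each, with no class reaching 4.
One more forces some class to hold 4, so 36 + 1 = 37.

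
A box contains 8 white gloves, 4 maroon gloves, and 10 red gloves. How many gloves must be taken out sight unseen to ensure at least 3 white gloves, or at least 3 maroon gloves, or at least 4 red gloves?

The worst case stops just short of every target: 2 white, 2 maroon, 3 red — 2 + 2 + 3 = 7 gloves.
One more glove must push some color to its target, so 7 + 1 = 8.

8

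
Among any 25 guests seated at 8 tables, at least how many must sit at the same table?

4

If each of the 8 tables held at most 3, the total would be at most 8 × 3 = 24 < 25, a contradiction.
So at least one holds ⌈25/8⌉ = 4.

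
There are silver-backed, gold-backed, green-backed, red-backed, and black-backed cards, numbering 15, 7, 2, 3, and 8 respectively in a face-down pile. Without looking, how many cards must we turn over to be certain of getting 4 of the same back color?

15

In the worst case we take at most 3 of each back color, but all 2 green-backed (fewer than 3), giving 3 + 3 + 2 + 3 + 3 = 14.
One more card then forces some back color to 4, so 14 + 1 = 15.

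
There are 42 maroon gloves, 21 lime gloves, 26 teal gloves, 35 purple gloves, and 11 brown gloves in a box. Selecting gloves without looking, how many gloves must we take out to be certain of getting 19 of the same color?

Treat the 5 colors as pigeonholes.
In the worst case we take at most 18 of each color, but all 11 brown (fewer than 18), giving 18 + 18 + 18 + 18 + 11 = 83.
One more glove then forces some color to 19, so 83 + 1 = 84.

84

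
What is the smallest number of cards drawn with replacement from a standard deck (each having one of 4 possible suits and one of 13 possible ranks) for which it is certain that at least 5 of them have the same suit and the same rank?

209

There are 4 × 13 = 52 (suit, rank) combinations acting as pigeonholes.
With 52 × 4 = 208 cards drawn with replacement from a standard deck we could place exactly 4 in each, with no (suit, rank) pair reaching 5.
One more forces some (suit, rank) pair to hold 5, so 208 + 1 = 209.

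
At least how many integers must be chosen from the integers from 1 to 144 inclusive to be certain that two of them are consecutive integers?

Partition {1, …, 144} into 72 pairs: {1,2}, {3,4}, …, {143,144}.
Choosing 72 integers — say the 72 even numbers 2, 4, …, 144 — takes one from each pair and avoids the property.
Choosing 73 forces two into the same pair by pigeonhole, and those are consecutive. So 73.

73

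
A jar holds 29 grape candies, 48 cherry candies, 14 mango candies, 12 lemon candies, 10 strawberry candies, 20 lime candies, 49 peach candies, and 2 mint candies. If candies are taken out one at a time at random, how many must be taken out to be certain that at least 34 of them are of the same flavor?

154

In the worst case we take at most 33 of each flavor, but all 29 grape, all 14 mango, all 12 lemon, all 10 strawberry, all 20 lime, and all 2 mint (fewer than 33), giving 29 + 33 + 14 + 12 + 10 + 20 + 33 + 2 = 153.
One more candy then forces some flavor to 34, so 153 + 1 = 154.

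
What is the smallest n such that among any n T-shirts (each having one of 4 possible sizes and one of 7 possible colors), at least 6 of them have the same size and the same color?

There are 4 × 7 = 28 (size, color) combinations acting as pigeonholes.
With 28 × 5 = 140 T-shirts we could place exactly 5 in each, with no (size, color) pair reaching 6.
One more forces some (size, color) pair to hold 6, so 140 + 1 = 141.

141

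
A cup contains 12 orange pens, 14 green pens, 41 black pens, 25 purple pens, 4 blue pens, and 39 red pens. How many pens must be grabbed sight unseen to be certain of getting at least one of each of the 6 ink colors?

132

The hardest ink color to obtain is blue: we could draw every other pen first — 135 − 4 = 131 pens — without a single blue one.
The next draw must be blue, so 131 + 1 = 132.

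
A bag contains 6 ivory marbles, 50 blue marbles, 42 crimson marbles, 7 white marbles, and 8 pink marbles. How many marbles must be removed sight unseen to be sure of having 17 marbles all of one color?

54

Treat the 5 colors as pigeonholes.
In the worst case we take at most 16 of each color, but all 6 ivory, all 7 white, and all 8 pink (fewer than 16), giving 6 + 16 + 16 + 7 + 8 = 53.
One more marble then forces some color to 17, so 53 + 1 = 54.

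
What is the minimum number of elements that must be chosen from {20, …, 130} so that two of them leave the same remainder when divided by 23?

24

Use the pigeonhole principle on residue classes: group the integers by remainder mod 23; there are 23 residue classes, each nonempty in this range.
Choosing one from each class (23 integers) avoids any shared remainder.
One more choice must repeat a class, so two differ by a multiple of 23. Hence 23 + 1 = 24.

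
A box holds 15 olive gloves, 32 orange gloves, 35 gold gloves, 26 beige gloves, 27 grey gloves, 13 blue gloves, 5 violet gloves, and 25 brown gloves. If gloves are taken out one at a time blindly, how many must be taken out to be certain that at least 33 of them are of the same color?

In the worst case we take at most 32 of each color, but all 15 olive, all 26 beige, all 27 grey, all 13 blue, all 5 violet, and all 25 brown (fewer than 32), giving 15 + 32 + 32 + 26 + 27 + 13 + 5 + 25 = 175.
One more glove then forces some color to 33, so 175 + 1 = 176.

176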